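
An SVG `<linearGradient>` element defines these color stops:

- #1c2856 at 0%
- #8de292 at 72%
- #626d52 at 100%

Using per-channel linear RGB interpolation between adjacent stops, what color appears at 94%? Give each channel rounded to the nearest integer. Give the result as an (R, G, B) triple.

(107, 134, 96)

94% lies between the 72% and 100% stops, so the local fraction is t = (94 − 72)/(100 − 72) = 22/28 ≈ 0.7857.
#8de292 → (141, 226, 146); #626d52 → (98, 109, 82).
R = 141 + 0.7857 × (98 − 141) = 107.215 → 107
G = 226 + 0.7857 × (109 − 226) = 134.073 → 134
B = 146 + 0.7857 × (82 − 146) = 95.715 → 96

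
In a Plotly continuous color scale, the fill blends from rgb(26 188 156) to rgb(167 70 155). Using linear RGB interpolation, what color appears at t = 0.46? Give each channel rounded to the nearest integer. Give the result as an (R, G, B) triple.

R = 26 + 0.46 × (167 − 26) = 26 + 0.46 × 141 = 90.86 → 91
G = 188 + 0.46 × (70 − 188) = 188 + 0.46 × -118 = 133.72 → 134
B = 156 + 0.46 × (155 − 156) = 156 + 0.46 × -1 = 155.54 → 156

(91, 134, 156)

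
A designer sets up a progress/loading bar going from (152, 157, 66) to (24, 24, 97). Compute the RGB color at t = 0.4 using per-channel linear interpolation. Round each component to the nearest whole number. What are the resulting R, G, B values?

R = 152 + 0.4 × (24 − 152) = 152 + 0.4 × -128 = 100.8 → 101
G = 157 + 0.4 × (24 − 157) = 157 + 0.4 × -133 = 103.8 → 104
B = 66 + 0.4 × (97 − 66) = 66 + 0.4 × 31 = 78.4 → 78

(101, 104, 78)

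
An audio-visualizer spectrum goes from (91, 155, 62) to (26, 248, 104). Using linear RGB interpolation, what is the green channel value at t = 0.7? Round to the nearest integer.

220

G = 155 + 0.7 × (248 − 155) = 220.1 → 220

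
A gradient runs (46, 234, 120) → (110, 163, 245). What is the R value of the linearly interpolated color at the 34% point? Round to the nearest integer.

R = 46 + 0.34 × (110 − 46) = 67.76 → 68

68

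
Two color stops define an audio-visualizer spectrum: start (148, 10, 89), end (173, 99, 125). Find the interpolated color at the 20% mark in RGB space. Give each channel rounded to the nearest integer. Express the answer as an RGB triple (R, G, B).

20% corresponds to t = 0.2.
R = 148 + 0.2 × (173 − 148) = 148 + 0.2 × 25 = 153 → 153
G = 10 + 0.2 × (99 − 10) = 10 + 0.2 × 89 = 27.8 → 28
B = 89 + 0.2 × (125 − 89) = 89 + 0.2 × 36 = 96.2 → 96
So the blended color is (153, 28, 96), about #991c60.

(153, 28, 96)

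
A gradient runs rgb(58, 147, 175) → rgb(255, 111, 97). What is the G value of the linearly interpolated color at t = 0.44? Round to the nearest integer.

131

G = 147 + 0.44 × (111 − 147) = 131.16 → 131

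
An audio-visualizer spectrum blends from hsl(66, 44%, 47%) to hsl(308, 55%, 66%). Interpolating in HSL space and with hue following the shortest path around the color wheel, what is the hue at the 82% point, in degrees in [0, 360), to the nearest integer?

Hue: 308 − 66 = 242°, but |242| > 180 so the shorter arc goes the other way: Δh = 242 − 360 = -118°.
H = 66 + 0.82 × (-118) = -30.76 → -31 → -31 mod 360 = 329°

329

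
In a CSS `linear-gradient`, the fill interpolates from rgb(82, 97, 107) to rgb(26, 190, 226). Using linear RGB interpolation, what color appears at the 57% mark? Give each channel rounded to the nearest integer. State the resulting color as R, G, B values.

57% corresponds to t = 0.57.
R = 82 + 0.57 × (26 − 82) = 82 + 0.57 × -56 = 50.08 → 50
G = 97 + 0.57 × (190 − 97) = 97 + 0.57 × 93 = 150.01 → 150
B = 107 + 0.57 × (226 − 107) = 107 + 0.57 × 119 = 174.83 → 175

(50, 150, 175)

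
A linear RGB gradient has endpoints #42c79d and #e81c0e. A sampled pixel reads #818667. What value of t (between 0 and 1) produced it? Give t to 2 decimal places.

0.38

Invert the lerp on the G channel (largest span, 171): t = (134 − 199) / (28 − 199) = -65/-171 = 0.38012.
Check on R: (129 − 66)/(232 − 66) = 0.3795 ✓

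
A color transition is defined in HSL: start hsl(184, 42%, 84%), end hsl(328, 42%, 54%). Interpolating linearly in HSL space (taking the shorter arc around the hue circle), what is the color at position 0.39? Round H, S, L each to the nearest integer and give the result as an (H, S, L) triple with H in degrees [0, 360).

Hue arc: Δh = 328 − 184 = 144° (|Δh| ≤ 180, already the shorter path).
H = 184 + 0.39 × (144) = 240.16 → 240°
S = 42 + 0.39 × (42 − 42) = 42 → 42%
L = 84 + 0.39 × (54 − 84) = 72.3 → 72%

(240, 42, 72)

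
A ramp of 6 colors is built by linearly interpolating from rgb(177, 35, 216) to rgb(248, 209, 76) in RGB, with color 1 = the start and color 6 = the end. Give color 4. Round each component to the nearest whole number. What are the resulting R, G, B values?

(220, 139, 132)

With 6 swatches and endpoints inclusive, swatch 4 sits at t = (4 − 1)/(6 − 1) = 3/5 ≈ 0.6.
R = 177 + 0.6 × (248 − 177) = 219.6 → 220
G = 35 + 0.6 × (209 − 35) = 139.4 → 139
B = 216 + 0.6 × (76 − 216) = 132 → 132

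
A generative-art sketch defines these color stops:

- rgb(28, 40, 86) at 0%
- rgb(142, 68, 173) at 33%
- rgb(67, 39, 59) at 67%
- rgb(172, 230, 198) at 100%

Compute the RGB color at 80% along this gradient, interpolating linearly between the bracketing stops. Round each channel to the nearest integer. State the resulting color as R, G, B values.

80% lies between the 67% and 100% stops, so the local fraction is t = (80 − 67)/(100 − 67) = 13/33 ≈ 0.3939.
R = 67 + 0.3939 × (172 − 67) = 108.359 → 108
G = 39 + 0.3939 × (230 − 39) = 114.235 → 114
B = 59 + 0.3939 × (198 − 59) = 113.752 → 114

(108, 114, 114)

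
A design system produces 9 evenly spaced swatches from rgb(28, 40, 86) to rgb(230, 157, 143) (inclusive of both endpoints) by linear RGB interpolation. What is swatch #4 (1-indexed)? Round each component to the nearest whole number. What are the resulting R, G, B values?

(104, 84, 107)

With 9 swatches and endpoints inclusive, swatch 4 sits at t = (4 − 1)/(9 − 1) = 3/8 ≈ 0.375.
R = 28 + 0.375 × (230 − 28) = 103.75 → 104
G = 40 + 0.375 × (157 − 40) = 83.875 → 84
B = 86 + 0.375 × (143 − 86) = 107.375 → 107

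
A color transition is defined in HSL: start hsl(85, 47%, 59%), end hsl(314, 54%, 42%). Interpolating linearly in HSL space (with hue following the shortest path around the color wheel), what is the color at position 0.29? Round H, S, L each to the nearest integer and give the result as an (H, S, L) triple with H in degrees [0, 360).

(47, 49, 54)

Hue: 314 − 85 = 229°, but |229| > 180 so the shorter arc goes the other way: Δh = 229 − 360 = -131°.
H = 85 + 0.29 × (-131) = 47.01 → 47°
S = 47 + 0.29 × (54 − 47) = 49.03 → 49%
L = 59 + 0.29 × (42 − 59) = 54.07 → 54%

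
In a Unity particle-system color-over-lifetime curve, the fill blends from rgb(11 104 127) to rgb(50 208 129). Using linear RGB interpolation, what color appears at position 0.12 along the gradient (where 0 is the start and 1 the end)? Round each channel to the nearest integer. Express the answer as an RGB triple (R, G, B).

(16, 116, 127)

R = 11 + 0.12 × (50 − 11) = 11 + 0.12 × 39 = 15.68 → 16
G = 104 + 0.12 × (208 − 104) = 104 + 0.12 × 104 = 116.48 → 116
B = 127 + 0.12 × (129 − 127) = 127 + 0.12 × 2 = 127.24 → 127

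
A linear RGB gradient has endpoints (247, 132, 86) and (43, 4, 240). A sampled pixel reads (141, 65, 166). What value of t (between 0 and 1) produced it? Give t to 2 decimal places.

Invert the lerp on the R channel (largest span, 204): t = (141 − 247) / (43 − 247) = -106/-204 = 0.51961.
Check on G: (65 − 132)/(4 − 132) = 0.5234 ✓

0.52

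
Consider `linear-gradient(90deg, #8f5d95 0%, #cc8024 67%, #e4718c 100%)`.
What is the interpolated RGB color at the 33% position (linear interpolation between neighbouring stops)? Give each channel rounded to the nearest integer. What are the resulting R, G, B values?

33% lies between the 0% and 67% stops, so the local fraction is t = (33 − 0)/(67 − 0) = 33/67 ≈ 0.4925.
#8f5d95 → (143, 93, 149); #cc8024 → (204, 128, 36).
R = 143 + 0.4925 × (204 − 143) = 173.042 → 173
G = 93 + 0.4925 × (128 − 93) = 110.237 → 110
B = 149 + 0.4925 × (36 − 149) = 93.347 → 93

(173, 110, 93)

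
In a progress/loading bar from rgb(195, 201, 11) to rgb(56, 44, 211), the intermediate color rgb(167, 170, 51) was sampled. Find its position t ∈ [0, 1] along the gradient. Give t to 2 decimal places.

Invert the lerp on the B channel (largest span, 200): t = (51 − 11) / (211 − 11) = 40/200 = 0.2.
Check on R: (167 − 195)/(56 − 195) = 0.2014 ✓

0.20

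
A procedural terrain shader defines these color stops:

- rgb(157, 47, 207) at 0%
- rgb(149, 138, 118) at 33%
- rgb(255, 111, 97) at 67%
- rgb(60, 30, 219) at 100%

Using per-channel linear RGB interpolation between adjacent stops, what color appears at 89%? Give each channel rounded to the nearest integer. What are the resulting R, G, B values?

89% lies between the 67% and 100% stops, so the local fraction is t = (89 − 67)/(100 − 67) = 22/33 ≈ 0.6667.
R = 255 + 0.6667 × (60 − 255) = 124.994 → 125
G = 111 + 0.6667 × (30 − 111) = 56.997 → 57
B = 97 + 0.6667 × (219 − 97) = 178.337 → 178

(125, 57, 178)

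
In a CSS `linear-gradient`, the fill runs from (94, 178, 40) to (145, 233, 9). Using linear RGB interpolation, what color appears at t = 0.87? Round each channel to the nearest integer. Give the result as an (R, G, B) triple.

(138, 226, 13)

R = 94 + 0.87 × (145 − 94) = 94 + 0.87 × 51 = 138.37 → 138
G = 178 + 0.87 × (233 − 178) = 178 + 0.87 × 55 = 225.85 → 226
B = 40 + 0.87 × (9 − 40) = 40 + 0.87 × -31 = 13.03 → 13
So the blended color is (138, 226, 13), about #8ae20d.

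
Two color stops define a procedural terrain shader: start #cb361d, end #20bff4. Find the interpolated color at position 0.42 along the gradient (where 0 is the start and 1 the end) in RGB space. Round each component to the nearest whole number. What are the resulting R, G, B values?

#cb361d → (203, 54, 29); #20bff4 → (32, 191, 244).
R = 203 + 0.42 × (32 − 203) = 203 + 0.42 × -171 = 131.18 → 131
G = 54 + 0.42 × (191 − 54) = 54 + 0.42 × 137 = 111.54 → 112
B = 29 + 0.42 × (244 − 29) = 29 + 0.42 × 215 = 119.3 → 119

(131, 112, 119)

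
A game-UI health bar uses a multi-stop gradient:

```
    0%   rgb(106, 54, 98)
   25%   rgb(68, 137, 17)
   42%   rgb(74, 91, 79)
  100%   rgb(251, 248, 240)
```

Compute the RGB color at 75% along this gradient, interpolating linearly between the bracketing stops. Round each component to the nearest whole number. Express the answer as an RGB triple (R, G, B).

75% lies between the 42% and 100% stops, so the local fraction is t = (75 − 42)/(100 − 42) = 33/58 ≈ 0.569.
R = 74 + 0.569 × (251 − 74) = 174.713 → 175
G = 91 + 0.569 × (248 − 91) = 180.333 → 180
B = 79 + 0.569 × (240 − 79) = 170.609 → 171

(175, 180, 171)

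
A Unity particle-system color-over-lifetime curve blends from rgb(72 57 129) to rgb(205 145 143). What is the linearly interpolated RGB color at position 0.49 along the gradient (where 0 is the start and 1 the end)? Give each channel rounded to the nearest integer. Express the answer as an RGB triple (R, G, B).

R = 72 + 0.49 × (205 − 72) = 72 + 0.49 × 133 = 137.17 → 137
G = 57 + 0.49 × (145 − 57) = 57 + 0.49 × 88 = 100.12 → 100
B = 129 + 0.49 × (143 − 129) = 129 + 0.49 × 14 = 135.86 → 136

(137, 100, 136)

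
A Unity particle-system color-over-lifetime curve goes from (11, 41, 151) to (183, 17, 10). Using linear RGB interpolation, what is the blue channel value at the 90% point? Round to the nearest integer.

B = 151 + 0.9 × (10 − 151) = 24.1 → 24

24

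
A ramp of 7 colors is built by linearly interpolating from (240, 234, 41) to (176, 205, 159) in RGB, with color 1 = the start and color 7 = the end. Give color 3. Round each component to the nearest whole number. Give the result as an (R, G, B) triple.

With 7 swatches and endpoints inclusive, swatch 3 sits at t = (3 − 1)/(7 − 1) = 2/6 ≈ 0.3333.
R = 240 + 0.3333 × (176 − 240) = 218.669 → 219
G = 234 + 0.3333 × (205 − 234) = 224.334 → 224
B = 41 + 0.3333 × (159 − 41) = 80.329 → 80

(219, 224, 80)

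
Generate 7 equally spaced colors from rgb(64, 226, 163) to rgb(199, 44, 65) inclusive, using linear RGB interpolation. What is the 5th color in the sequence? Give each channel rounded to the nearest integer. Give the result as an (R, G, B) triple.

With 7 swatches and endpoints inclusive, swatch 5 sits at t = (5 − 1)/(7 − 1) = 4/6 ≈ 0.6667.
R = 64 + 0.6667 × (199 − 64) = 154.005 → 154
G = 226 + 0.6667 × (44 − 226) = 104.661 → 105
B = 163 + 0.6667 × (65 − 163) = 97.663 → 98

(154, 105, 98)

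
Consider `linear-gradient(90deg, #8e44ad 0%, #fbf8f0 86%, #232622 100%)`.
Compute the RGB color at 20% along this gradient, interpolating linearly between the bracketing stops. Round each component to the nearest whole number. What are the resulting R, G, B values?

20% lies between the 0% and 86% stops, so the local fraction is t = (20 − 0)/(86 − 0) = 20/86 ≈ 0.2326.
#8e44ad → (142, 68, 173); #fbf8f0 → (251, 248, 240).
R = 142 + 0.2326 × (251 − 142) = 167.353 → 167
G = 68 + 0.2326 × (248 − 68) = 109.868 → 110
B = 173 + 0.2326 × (240 − 173) = 188.584 → 189

(167, 110, 189)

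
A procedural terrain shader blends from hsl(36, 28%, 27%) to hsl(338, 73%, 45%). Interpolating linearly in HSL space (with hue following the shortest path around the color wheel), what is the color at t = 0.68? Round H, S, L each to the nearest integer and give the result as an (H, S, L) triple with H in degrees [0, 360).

Hue: 338 − 36 = 302°, but |302| > 180 so the shorter arc goes the other way: Δh = 302 − 360 = -58°.
H = 36 + 0.68 × (-58) = -3.44 → -3 → -3 mod 360 = 357°
S = 28 + 0.68 × (73 − 28) = 58.6 → 59%
L = 27 + 0.68 × (45 − 27) = 39.24 → 39%

(357, 59, 39)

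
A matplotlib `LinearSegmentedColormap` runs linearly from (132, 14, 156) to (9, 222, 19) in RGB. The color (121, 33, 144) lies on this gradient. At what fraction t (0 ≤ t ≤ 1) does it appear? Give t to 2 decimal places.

0.09

Invert the lerp on the G channel (largest span, 208): t = (33 − 14) / (222 − 14) = 19/208 = 0.091346.
Check on R: (121 − 132)/(9 − 132) = 0.08943 ✓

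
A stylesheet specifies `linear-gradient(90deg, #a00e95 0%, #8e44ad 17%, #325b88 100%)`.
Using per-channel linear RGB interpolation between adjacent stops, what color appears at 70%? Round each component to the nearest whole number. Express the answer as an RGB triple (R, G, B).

(83, 83, 149)

70% lies between the 17% and 100% stops, so the local fraction is t = (70 − 17)/(100 − 17) = 53/83 ≈ 0.6386.
#8e44ad → (142, 68, 173); #325b88 → (50, 91, 136).
R = 142 + 0.6386 × (50 − 142) = 83.249 → 83
G = 68 + 0.6386 × (91 − 68) = 82.688 → 83
B = 173 + 0.6386 × (136 − 173) = 149.372 → 149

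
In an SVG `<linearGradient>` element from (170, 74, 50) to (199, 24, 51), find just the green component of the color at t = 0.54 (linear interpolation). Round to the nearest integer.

G = 74 + 0.54 × (24 − 74) = 47 → 47

47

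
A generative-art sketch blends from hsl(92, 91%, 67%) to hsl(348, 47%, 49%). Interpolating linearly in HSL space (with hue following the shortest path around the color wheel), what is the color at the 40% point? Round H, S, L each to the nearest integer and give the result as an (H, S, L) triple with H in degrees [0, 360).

(50, 73, 60)

Hue: 348 − 92 = 256°, but |256| > 180 so the shorter arc goes the other way: Δh = 256 − 360 = -104°.
H = 92 + 0.4 × (-104) = 50.4 → 50°
S = 91 + 0.4 × (47 − 91) = 73.4 → 73%
L = 67 + 0.4 × (49 − 67) = 59.8 → 60%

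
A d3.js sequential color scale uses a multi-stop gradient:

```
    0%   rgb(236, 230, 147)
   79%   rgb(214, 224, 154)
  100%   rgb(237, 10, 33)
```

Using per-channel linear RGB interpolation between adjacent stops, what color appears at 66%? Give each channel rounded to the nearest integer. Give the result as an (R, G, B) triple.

66% lies between the 0% and 79% stops, so the local fraction is t = (66 − 0)/(79 − 0) = 66/79 ≈ 0.8354.
R = 236 + 0.8354 × (214 − 236) = 217.621 → 218
G = 230 + 0.8354 × (224 − 230) = 224.988 → 225
B = 147 + 0.8354 × (154 − 147) = 152.848 → 153

(218, 225, 153)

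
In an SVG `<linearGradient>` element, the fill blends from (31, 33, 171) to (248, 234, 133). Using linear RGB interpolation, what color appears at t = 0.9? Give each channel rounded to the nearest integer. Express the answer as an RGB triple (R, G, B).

R = 31 + 0.9 × (248 − 31) = 31 + 0.9 × 217 = 226.3 → 226
G = 33 + 0.9 × (234 − 33) = 33 + 0.9 × 201 = 213.9 → 214
B = 171 + 0.9 × (133 − 171) = 171 + 0.9 × -38 = 136.8 → 137

(226, 214, 137)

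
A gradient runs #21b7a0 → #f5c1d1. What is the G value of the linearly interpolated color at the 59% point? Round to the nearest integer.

189

G₁ = 183 (from #21b7a0), G₂ = 193 (from #f5c1d1).
G = 183 + 0.59 × (193 − 183) = 188.9 → 189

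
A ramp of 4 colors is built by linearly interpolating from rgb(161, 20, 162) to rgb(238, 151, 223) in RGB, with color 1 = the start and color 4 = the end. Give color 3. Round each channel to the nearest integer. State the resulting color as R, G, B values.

With 4 swatches and endpoints inclusive, swatch 3 sits at t = (3 − 1)/(4 − 1) = 2/3 ≈ 0.6667.
R = 161 + 0.6667 × (238 − 161) = 212.336 → 212
G = 20 + 0.6667 × (151 − 20) = 107.338 → 107
B = 162 + 0.6667 × (223 − 162) = 202.669 → 203

(212, 107, 203)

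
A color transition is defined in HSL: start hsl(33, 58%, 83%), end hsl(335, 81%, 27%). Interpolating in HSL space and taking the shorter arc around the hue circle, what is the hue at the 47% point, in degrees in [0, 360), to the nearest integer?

6

Hue: 335 − 33 = 302°, but |302| > 180 so the shorter arc goes the other way: Δh = 302 − 360 = -58°.
H = 33 + 0.47 × (-58) = 5.74 → 6°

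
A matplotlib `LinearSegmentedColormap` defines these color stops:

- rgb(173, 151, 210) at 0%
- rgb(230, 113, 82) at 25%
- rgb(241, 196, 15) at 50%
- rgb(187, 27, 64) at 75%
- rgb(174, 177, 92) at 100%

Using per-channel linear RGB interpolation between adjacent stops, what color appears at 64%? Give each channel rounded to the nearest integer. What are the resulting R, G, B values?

64% lies between the 50% and 75% stops, so the local fraction is t = (64 − 50)/(75 − 50) = 14/25 ≈ 0.56.
R = 241 + 0.56 × (187 − 241) = 210.76 → 211
G = 196 + 0.56 × (27 − 196) = 101.36 → 101
B = 15 + 0.56 × (64 − 15) = 42.44 → 42

(211, 101, 42)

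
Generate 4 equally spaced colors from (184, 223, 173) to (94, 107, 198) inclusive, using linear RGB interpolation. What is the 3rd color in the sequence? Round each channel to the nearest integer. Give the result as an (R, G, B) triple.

(124, 146, 190)

With 4 swatches and endpoints inclusive, swatch 3 sits at t = (3 − 1)/(4 − 1) = 2/3 ≈ 0.6667.
R = 184 + 0.6667 × (94 − 184) = 123.997 → 124
G = 223 + 0.6667 × (107 − 223) = 145.663 → 146
B = 173 + 0.6667 × (198 − 173) = 189.667 → 190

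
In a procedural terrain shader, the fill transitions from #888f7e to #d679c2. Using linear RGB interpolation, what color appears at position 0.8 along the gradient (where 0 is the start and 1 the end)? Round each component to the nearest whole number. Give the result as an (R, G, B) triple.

(198, 125, 180)

#888f7e → (136, 143, 126); #d679c2 → (214, 121, 194).
R = 136 + 0.8 × (214 − 136) = 136 + 0.8 × 78 = 198.4 → 198
G = 143 + 0.8 × (121 − 143) = 143 + 0.8 × -22 = 125.4 → 125
B = 126 + 0.8 × (194 − 126) = 126 + 0.8 × 68 = 180.4 → 180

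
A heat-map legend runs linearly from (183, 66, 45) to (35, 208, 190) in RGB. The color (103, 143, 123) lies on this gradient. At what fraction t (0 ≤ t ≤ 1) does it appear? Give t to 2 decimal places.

0.54

Invert the lerp on the R channel (largest span, 148): t = (103 − 183) / (35 − 183) = -80/-148 = 0.54054.
Check on G: (143 − 66)/(208 − 66) = 0.5423 ✓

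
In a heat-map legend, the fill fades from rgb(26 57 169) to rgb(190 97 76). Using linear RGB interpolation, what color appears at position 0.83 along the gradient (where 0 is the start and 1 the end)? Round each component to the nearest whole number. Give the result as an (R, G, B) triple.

R = 26 + 0.83 × (190 − 26) = 26 + 0.83 × 164 = 162.12 → 162
G = 57 + 0.83 × (97 − 57) = 57 + 0.83 × 40 = 90.2 → 90
B = 169 + 0.83 × (76 − 169) = 169 + 0.83 × -93 = 91.81 → 92

(162, 90, 92)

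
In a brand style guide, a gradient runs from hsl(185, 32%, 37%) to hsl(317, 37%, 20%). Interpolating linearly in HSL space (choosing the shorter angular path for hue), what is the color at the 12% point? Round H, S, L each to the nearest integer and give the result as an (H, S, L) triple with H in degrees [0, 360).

Hue arc: Δh = 317 − 185 = 132° (|Δh| ≤ 180, already the shorter path).
H = 185 + 0.12 × (132) = 200.84 → 201°
S = 32 + 0.12 × (37 − 32) = 32.6 → 33%
L = 37 + 0.12 × (20 − 37) = 34.96 → 35%

(201, 33, 35)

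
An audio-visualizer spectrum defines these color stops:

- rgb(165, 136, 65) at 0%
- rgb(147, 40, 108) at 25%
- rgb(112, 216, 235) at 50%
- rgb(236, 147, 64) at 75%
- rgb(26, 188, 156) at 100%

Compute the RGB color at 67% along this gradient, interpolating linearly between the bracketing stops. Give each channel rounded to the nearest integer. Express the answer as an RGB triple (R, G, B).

67% lies between the 50% and 75% stops, so the local fraction is t = (67 − 50)/(75 − 50) = 17/25 ≈ 0.68.
R = 112 + 0.68 × (236 − 112) = 196.32 → 196
G = 216 + 0.68 × (147 − 216) = 169.08 → 169
B = 235 + 0.68 × (64 − 235) = 118.72 → 119

(196, 169, 119)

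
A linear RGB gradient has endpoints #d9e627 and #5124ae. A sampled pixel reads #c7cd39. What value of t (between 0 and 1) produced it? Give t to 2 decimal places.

Invert the lerp on the G channel (largest span, 194): t = (205 − 230) / (36 − 230) = -25/-194 = 0.12887.
Check on R: (199 − 217)/(81 − 217) = 0.1324 ✓

0.13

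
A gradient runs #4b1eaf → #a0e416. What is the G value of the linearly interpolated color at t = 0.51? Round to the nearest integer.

G₁ = 30 (from #4b1eaf), G₂ = 228 (from #a0e416).
G = 30 + 0.51 × (228 − 30) = 130.98 → 131

131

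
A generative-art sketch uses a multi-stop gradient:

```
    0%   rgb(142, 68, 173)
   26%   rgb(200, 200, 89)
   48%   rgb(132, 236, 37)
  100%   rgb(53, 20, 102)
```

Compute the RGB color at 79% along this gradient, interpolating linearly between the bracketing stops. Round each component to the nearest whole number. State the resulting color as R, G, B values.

(85, 107, 76)

79% lies between the 48% and 100% stops, so the local fraction is t = (79 − 48)/(100 − 48) = 31/52 ≈ 0.5962.
R = 132 + 0.5962 × (53 − 132) = 84.9 → 85
G = 236 + 0.5962 × (20 − 236) = 107.221 → 107
B = 37 + 0.5962 × (102 − 37) = 75.753 → 76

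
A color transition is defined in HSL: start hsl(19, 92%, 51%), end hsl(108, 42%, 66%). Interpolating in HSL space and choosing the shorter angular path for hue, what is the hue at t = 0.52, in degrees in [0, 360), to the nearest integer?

65

Hue arc: Δh = 108 − 19 = 89° (|Δh| ≤ 180, already the shorter path).
H = 19 + 0.52 × (89) = 65.28 → 65°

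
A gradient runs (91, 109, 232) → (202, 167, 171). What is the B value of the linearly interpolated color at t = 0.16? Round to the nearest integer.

B = 232 + 0.16 × (171 − 232) = 222.24 → 222

222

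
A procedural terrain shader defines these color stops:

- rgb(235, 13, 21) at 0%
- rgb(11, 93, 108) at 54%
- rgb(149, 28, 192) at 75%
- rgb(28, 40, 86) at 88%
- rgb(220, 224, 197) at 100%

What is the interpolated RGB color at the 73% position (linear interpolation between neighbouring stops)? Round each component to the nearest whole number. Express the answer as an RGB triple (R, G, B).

73% lies between the 54% and 75% stops, so the local fraction is t = (73 − 54)/(75 − 54) = 19/21 ≈ 0.9048.
R = 11 + 0.9048 × (149 − 11) = 135.862 → 136
G = 93 + 0.9048 × (28 − 93) = 34.188 → 34
B = 108 + 0.9048 × (192 − 108) = 184.003 → 184

(136, 34, 184)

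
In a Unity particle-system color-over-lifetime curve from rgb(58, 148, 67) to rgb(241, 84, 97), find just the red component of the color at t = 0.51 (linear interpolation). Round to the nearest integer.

151

R = 58 + 0.51 × (241 − 58) = 151.33 → 151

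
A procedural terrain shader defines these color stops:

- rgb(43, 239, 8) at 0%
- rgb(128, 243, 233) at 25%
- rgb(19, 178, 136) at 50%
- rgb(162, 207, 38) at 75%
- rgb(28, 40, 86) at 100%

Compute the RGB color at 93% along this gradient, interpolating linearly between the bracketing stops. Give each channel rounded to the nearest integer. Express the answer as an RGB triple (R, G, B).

93% lies between the 75% and 100% stops, so the local fraction is t = (93 − 75)/(100 − 75) = 18/25 ≈ 0.72.
R = 162 + 0.72 × (28 − 162) = 65.52 → 66
G = 207 + 0.72 × (40 − 207) = 86.76 → 87
B = 38 + 0.72 × (86 − 38) = 72.56 → 73

(66, 87, 73)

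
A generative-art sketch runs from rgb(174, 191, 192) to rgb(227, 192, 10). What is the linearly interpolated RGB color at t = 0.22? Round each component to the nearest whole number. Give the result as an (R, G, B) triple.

R = 174 + 0.22 × (227 − 174) = 174 + 0.22 × 53 = 185.66 → 186
G = 191 + 0.22 × (192 − 191) = 191 + 0.22 × 1 = 191.22 → 191
B = 192 + 0.22 × (10 − 192) = 192 + 0.22 × -182 = 151.96 → 152

(186, 191, 152)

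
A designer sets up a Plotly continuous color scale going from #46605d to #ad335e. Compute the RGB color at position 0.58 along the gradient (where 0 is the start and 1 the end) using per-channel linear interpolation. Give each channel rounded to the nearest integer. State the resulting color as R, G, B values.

#46605d → (70, 96, 93); #ad335e → (173, 51, 94).
R = 70 + 0.58 × (173 − 70) = 70 + 0.58 × 103 = 129.74 → 130
G = 96 + 0.58 × (51 − 96) = 96 + 0.58 × -45 = 69.9 → 70
B = 93 + 0.58 × (94 − 93) = 93 + 0.58 × 1 = 93.58 → 94

(130, 70, 94)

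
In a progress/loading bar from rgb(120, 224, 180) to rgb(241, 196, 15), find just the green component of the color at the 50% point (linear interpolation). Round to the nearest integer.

210

G = 224 + 0.5 × (196 − 224) = 210 → 210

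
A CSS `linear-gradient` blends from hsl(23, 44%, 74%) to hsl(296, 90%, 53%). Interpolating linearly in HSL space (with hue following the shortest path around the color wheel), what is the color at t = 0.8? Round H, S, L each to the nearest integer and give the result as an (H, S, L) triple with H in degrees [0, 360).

(313, 81, 57)

Hue: 296 − 23 = 273°, but |273| > 180 so the shorter arc goes the other way: Δh = 273 − 360 = -87°.
H = 23 + 0.8 × (-87) = -46.6 → -47 → -47 mod 360 = 313°
S = 44 + 0.8 × (90 − 44) = 80.8 → 81%
L = 74 + 0.8 × (53 − 74) = 57.2 → 57%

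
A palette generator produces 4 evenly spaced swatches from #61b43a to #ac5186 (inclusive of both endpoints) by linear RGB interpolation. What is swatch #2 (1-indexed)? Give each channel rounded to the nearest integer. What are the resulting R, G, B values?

With 4 swatches and endpoints inclusive, swatch 2 sits at t = (2 − 1)/(4 − 1) = 1/3 ≈ 0.3333.
#61b43a → (97, 180, 58); #ac5186 → (172, 81, 134).
R = 97 + 0.3333 × (172 − 97) = 121.998 → 122
G = 180 + 0.3333 × (81 − 180) = 147.003 → 147
B = 58 + 0.3333 × (134 − 58) = 83.331 → 83

(122, 147, 83)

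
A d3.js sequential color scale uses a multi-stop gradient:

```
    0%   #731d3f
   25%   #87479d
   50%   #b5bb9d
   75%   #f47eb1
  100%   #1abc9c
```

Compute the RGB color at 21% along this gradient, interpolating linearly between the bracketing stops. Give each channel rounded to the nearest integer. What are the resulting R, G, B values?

21% lies between the 0% and 25% stops, so the local fraction is t = (21 − 0)/(25 − 0) = 21/25 ≈ 0.84.
#731d3f → (115, 29, 63); #87479d → (135, 71, 157).
R = 115 + 0.84 × (135 − 115) = 131.8 → 132
G = 29 + 0.84 × (71 − 29) = 64.28 → 64
B = 63 + 0.84 × (157 − 63) = 141.96 → 142

(132, 64, 142)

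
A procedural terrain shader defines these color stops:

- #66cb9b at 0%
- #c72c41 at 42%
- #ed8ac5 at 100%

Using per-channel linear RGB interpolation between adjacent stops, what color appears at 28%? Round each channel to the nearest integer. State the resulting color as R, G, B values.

(167, 97, 95)

28% lies between the 0% and 42% stops, so the local fraction is t = (28 − 0)/(42 − 0) = 28/42 ≈ 0.6667.
#66cb9b → (102, 203, 155); #c72c41 → (199, 44, 65).
R = 102 + 0.6667 × (199 − 102) = 166.67 → 167
G = 203 + 0.6667 × (44 − 203) = 96.995 → 97
B = 155 + 0.6667 × (65 − 155) = 94.997 → 95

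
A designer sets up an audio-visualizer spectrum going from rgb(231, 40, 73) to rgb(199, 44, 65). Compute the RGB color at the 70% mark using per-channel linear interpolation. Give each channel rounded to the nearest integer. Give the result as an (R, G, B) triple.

70% corresponds to t = 0.7.
R = 231 + 0.7 × (199 − 231) = 231 + 0.7 × -32 = 208.6 → 209
G = 40 + 0.7 × (44 − 40) = 40 + 0.7 × 4 = 42.8 → 43
B = 73 + 0.7 × (65 − 73) = 73 + 0.7 × -8 = 67.4 → 67

(209, 43, 67)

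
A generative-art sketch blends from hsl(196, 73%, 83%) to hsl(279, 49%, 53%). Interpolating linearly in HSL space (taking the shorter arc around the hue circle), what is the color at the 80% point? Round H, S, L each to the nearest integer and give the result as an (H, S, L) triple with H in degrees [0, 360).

Hue arc: Δh = 279 − 196 = 83° (|Δh| ≤ 180, already the shorter path).
H = 196 + 0.8 × (83) = 262.4 → 262°
S = 73 + 0.8 × (49 − 73) = 53.8 → 54%
L = 83 + 0.8 × (53 − 83) = 59 → 59%

(262, 54, 59)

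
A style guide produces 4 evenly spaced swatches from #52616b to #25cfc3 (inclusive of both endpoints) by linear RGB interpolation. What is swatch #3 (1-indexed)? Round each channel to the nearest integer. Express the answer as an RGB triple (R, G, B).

With 4 swatches and endpoints inclusive, swatch 3 sits at t = (3 − 1)/(4 − 1) = 2/3 ≈ 0.6667.
#52616b → (82, 97, 107); #25cfc3 → (37, 207, 195).
R = 82 + 0.6667 × (37 − 82) = 51.999 → 52
G = 97 + 0.6667 × (207 − 97) = 170.337 → 170
B = 107 + 0.6667 × (195 − 107) = 165.67 → 166

(52, 170, 166)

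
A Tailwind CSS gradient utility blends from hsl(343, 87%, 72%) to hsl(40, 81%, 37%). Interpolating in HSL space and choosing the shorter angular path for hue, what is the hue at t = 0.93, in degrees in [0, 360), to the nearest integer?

36

Hue: 40 − 343 = -303°, but |-303| > 180 so the shorter arc goes the other way: Δh = -303 + 360 = 57°.
H = 343 + 0.93 × (57) = 396.01 → 396 → 396 mod 360 = 36°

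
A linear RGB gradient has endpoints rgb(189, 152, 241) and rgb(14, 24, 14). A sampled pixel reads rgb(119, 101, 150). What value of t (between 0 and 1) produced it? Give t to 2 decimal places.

Invert the lerp on the B channel (largest span, 227): t = (150 − 241) / (14 − 241) = -91/-227 = 0.40088.
Check on R: (119 − 189)/(14 − 189) = 0.4 ✓

0.40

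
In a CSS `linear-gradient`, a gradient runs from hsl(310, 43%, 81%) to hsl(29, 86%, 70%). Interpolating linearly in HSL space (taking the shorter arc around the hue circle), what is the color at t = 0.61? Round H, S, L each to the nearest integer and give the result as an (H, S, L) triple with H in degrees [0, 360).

(358, 69, 74)

Hue: 29 − 310 = -281°, but |-281| > 180 so the shorter arc goes the other way: Δh = -281 + 360 = 79°.
H = 310 + 0.61 × (79) = 358.19 → 358°
S = 43 + 0.61 × (86 − 43) = 69.23 → 69%
L = 81 + 0.61 × (70 − 81) = 74.29 → 74%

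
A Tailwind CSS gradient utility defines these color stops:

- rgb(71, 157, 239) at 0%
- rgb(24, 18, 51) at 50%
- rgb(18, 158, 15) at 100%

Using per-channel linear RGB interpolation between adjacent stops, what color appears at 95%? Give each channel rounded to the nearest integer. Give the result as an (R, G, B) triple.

(19, 144, 19)

95% lies between the 50% and 100% stops, so the local fraction is t = (95 − 50)/(100 − 50) = 45/50 ≈ 0.9.
R = 24 + 0.9 × (18 − 24) = 18.6 → 19
G = 18 + 0.9 × (158 − 18) = 144 → 144
B = 51 + 0.9 × (15 − 51) = 18.6 → 19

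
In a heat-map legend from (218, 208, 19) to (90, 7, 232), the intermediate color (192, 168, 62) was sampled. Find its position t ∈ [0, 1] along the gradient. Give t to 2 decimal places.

0.20

Invert the lerp on the B channel (largest span, 213): t = (62 − 19) / (232 − 19) = 43/213 = 0.20188.
Check on R: (192 − 218)/(90 − 218) = 0.2031 ✓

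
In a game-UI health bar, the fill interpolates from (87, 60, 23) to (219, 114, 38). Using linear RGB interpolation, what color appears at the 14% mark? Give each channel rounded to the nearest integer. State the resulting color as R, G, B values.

(105, 68, 25)

14% corresponds to t = 0.14.
R = 87 + 0.14 × (219 − 87) = 87 + 0.14 × 132 = 105.48 → 105
G = 60 + 0.14 × (114 − 60) = 60 + 0.14 × 54 = 67.56 → 68
B = 23 + 0.14 × (38 − 23) = 23 + 0.14 × 15 = 25.1 → 25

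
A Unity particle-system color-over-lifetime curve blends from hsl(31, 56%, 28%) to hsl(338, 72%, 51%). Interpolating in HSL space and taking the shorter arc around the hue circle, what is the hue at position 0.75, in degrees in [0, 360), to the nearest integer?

351

Hue: 338 − 31 = 307°, but |307| > 180 so the shorter arc goes the other way: Δh = 307 − 360 = -53°.
H = 31 + 0.75 × (-53) = -8.75 → -9 → -9 mod 360 = 351°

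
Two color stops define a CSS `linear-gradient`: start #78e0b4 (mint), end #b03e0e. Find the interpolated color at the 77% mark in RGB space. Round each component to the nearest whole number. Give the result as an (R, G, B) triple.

(163, 99, 52)

#78e0b4 → (120, 224, 180); #b03e0e → (176, 62, 14).
77% corresponds to t = 0.77.
R = 120 + 0.77 × (176 − 120) = 120 + 0.77 × 56 = 163.12 → 163
G = 224 + 0.77 × (62 − 224) = 224 + 0.77 × -162 = 99.26 → 99
B = 180 + 0.77 × (14 − 180) = 180 + 0.77 × -166 = 52.18 → 52
So the blended color is (163, 99, 52), about #a36334.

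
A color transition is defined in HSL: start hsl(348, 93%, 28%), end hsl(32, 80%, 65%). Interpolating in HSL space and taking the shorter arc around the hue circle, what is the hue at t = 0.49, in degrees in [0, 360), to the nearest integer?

10

Hue: 32 − 348 = -316°, but |-316| > 180 so the shorter arc goes the other way: Δh = -316 + 360 = 44°.
H = 348 + 0.49 × (44) = 369.56 → 370 → 370 mod 360 = 10°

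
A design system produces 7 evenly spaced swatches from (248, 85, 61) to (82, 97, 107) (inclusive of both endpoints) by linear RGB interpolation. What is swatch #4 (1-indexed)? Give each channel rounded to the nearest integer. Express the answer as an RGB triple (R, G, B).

(165, 91, 84)

With 7 swatches and endpoints inclusive, swatch 4 sits at t = (4 − 1)/(7 − 1) = 3/6 ≈ 0.5.
R = 248 + 0.5 × (82 − 248) = 165 → 165
G = 85 + 0.5 × (97 − 85) = 91 → 91
B = 61 + 0.5 × (107 − 61) = 84 → 84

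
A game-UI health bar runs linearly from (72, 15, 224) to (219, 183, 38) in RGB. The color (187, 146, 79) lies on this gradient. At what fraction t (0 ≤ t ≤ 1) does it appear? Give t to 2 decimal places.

0.78

Invert the lerp on the B channel (largest span, 186): t = (79 − 224) / (38 − 224) = -145/-186 = 0.77957.
Check on R: (187 − 72)/(219 − 72) = 0.7823 ✓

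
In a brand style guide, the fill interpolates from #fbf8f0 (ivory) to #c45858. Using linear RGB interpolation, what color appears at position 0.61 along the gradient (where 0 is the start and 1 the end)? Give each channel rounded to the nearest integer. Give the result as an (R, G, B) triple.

(217, 150, 147)

#fbf8f0 → (251, 248, 240); #c45858 → (196, 88, 88).
R = 251 + 0.61 × (196 − 251) = 251 + 0.61 × -55 = 217.45 → 217
G = 248 + 0.61 × (88 − 248) = 248 + 0.61 × -160 = 150.4 → 150
B = 240 + 0.61 × (88 − 240) = 240 + 0.61 × -152 = 147.28 → 147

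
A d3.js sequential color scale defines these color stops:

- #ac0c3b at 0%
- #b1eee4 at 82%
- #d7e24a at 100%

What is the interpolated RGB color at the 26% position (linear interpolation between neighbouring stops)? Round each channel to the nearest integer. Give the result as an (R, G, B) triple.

(174, 84, 113)

26% lies between the 0% and 82% stops, so the local fraction is t = (26 − 0)/(82 − 0) = 26/82 ≈ 0.3171.
#ac0c3b → (172, 12, 59); #b1eee4 → (177, 238, 228).
R = 172 + 0.3171 × (177 − 172) = 173.585 → 174
G = 12 + 0.3171 × (238 − 12) = 83.665 → 84
B = 59 + 0.3171 × (228 − 59) = 112.59 → 113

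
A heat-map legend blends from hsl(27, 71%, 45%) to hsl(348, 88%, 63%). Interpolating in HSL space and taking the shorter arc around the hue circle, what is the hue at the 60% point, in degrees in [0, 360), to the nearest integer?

Hue: 348 − 27 = 321°, but |321| > 180 so the shorter arc goes the other way: Δh = 321 − 360 = -39°.
H = 27 + 0.6 × (-39) = 3.6 → 4°

4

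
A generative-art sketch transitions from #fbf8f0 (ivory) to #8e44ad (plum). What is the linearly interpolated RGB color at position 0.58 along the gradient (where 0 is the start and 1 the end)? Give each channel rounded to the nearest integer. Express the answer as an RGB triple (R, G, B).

#fbf8f0 → (251, 248, 240); #8e44ad → (142, 68, 173).
R = 251 + 0.58 × (142 − 251) = 251 + 0.58 × -109 = 187.78 → 188
G = 248 + 0.58 × (68 − 248) = 248 + 0.58 × -180 = 143.6 → 144
B = 240 + 0.58 × (173 − 240) = 240 + 0.58 × -67 = 201.14 → 201
So the blended color is (188, 144, 201), about #bc90c9.

(188, 144, 201)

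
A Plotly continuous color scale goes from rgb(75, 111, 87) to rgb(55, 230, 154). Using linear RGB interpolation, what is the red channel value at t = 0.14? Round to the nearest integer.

72

R = 75 + 0.14 × (55 − 75) = 72.2 → 72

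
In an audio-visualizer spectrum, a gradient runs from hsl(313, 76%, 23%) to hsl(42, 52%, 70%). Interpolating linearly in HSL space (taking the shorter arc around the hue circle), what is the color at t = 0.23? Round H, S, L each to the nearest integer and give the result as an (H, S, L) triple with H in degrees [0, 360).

Hue: 42 − 313 = -271°, but |-271| > 180 so the shorter arc goes the other way: Δh = -271 + 360 = 89°.
H = 313 + 0.23 × (89) = 333.47 → 333°
S = 76 + 0.23 × (52 − 76) = 70.48 → 70%
L = 23 + 0.23 × (70 − 23) = 33.81 → 34%

(333, 70, 34)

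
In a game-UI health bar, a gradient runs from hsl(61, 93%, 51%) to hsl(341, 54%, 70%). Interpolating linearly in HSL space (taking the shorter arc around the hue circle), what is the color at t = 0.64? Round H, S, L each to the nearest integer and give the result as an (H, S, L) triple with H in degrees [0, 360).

(10, 68, 63)

Hue: 341 − 61 = 280°, but |280| > 180 so the shorter arc goes the other way: Δh = 280 − 360 = -80°.
H = 61 + 0.64 × (-80) = 9.8 → 10°
S = 93 + 0.64 × (54 − 93) = 68.04 → 68%
L = 51 + 0.64 × (70 − 51) = 63.16 → 63%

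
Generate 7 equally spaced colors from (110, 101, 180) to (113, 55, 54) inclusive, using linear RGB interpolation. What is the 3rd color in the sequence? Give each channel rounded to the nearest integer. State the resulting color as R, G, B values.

With 7 swatches and endpoints inclusive, swatch 3 sits at t = (3 − 1)/(7 − 1) = 2/6 ≈ 0.3333.
R = 110 + 0.3333 × (113 − 110) = 111 → 111
G = 101 + 0.3333 × (55 − 101) = 85.668 → 86
B = 180 + 0.3333 × (54 − 180) = 138.004 → 138

(111, 86, 138)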